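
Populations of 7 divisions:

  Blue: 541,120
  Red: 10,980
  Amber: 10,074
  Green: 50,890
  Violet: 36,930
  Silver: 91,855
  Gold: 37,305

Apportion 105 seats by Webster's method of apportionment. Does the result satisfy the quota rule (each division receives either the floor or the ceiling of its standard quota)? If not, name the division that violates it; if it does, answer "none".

Blue

Standard quotas: Blue 72.922, Red 1.480, Amber 1.358, Green 6.858, Violet 4.977, Silver 12.379, Gold 5.027.
Webster allocation: Blue 74, Red 1, Amber 1, Green 7, Violet 5, Silver 12, Gold 5.
Blue has quota 72.922 (lower 72, upper 73) but receives 74 — outside the quota interval.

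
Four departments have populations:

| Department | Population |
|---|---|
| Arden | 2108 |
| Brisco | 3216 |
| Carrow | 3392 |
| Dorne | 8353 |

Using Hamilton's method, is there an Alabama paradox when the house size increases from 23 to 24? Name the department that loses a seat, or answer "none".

none

At 23 seats: Arden 3, Brisco 4, Carrow 5, Dorne 11.
At 24 seats: Arden 3, Brisco 4, Carrow 5, Dorne 12.
No department's allocation decreased.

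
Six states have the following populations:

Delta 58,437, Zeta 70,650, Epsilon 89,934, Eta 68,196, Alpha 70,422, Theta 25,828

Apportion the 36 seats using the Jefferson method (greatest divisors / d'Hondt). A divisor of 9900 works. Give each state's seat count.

Delta: 5; Zeta: 7; Epsilon: 9; Eta: 6; Alpha: 7; Theta: 2

With modified divisor 9900: modified quotas Delta 5.903, Zeta 7.136, Epsilon 9.084, Eta 6.888, Alpha 7.113, Theta 2.609.
Rounding down: Delta 5, Zeta 7, Epsilon 9, Eta 6, Alpha 7, Theta 2 (total 36).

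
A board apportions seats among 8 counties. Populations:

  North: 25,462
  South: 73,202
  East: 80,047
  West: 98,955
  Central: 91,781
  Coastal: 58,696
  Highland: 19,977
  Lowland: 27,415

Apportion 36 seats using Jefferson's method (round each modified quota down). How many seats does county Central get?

Standard divisor 475535/36 ≈ 13209.306; standard quotas: North 1.928, South 5.542, East 6.060, West 7.491, Central 6.948, Coastal 4.444, Highland 1.512, Lowland 2.075.
Rounding down gives 1, 5, 6, 7, 6, 4, 1, 2 = 32 seats, so the divisor must be adjusted.
With modified divisor 12000: modified quotas North 2.122, South 6.100, East 6.671, West 8.246, Central 7.648, Coastal 4.891, Highland 1.665, Lowland 2.285.
Rounding down: North 2, South 6, East 6, West 8, Central 7, Coastal 4, Highland 1, Lowland 2 (total 36).
Central receives 7.

7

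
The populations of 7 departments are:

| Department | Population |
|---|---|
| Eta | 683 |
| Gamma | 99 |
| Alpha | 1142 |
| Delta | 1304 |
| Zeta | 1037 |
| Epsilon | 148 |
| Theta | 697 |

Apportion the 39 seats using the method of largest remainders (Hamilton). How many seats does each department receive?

Eta 5; Gamma 1; Alpha 9; Delta 10; Zeta 8; Epsilon 1; Theta 5

Standard divisor: 5110 ÷ 39 ≈ 131.026.
Standard quotas: Eta 5.213, Gamma 0.756, Alpha 8.716, Delta 9.952, Zeta 7.914, Epsilon 1.130, Theta 5.320.
Lower quotas: Eta 5, Gamma 0, Alpha 8, Delta 9, Zeta 7, Epsilon 1, Theta 5 (sum 35, leaving 4 seats).
Remainders in descending order: Delta 0.952, Zeta 0.914, Gamma 0.756, Alpha 0.716, Theta 0.320, Eta 0.213, Epsilon 0.130.
The surplus seats go to Delta, Zeta, Gamma, Alpha.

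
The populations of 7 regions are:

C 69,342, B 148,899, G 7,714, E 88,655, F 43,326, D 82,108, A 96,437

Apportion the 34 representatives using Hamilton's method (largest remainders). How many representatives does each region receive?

The standard divisor is 536481/34 ≈ 15778.853.
Standard quotas: C 4.3946, B 9.4366, G 0.4889, E 5.6186, F 2.7458, D 5.2037, A 6.1118.
Lower quotas: C 4, B 9, G 0, E 5, F 2, D 5, A 6 (sum 31, leaving 3 seats).
Remainders in descending order: F 0.7458, E 0.6186, G 0.4889, B 0.4366, C 0.3946, D 0.2037, A 0.1118.
Largest remainders: F, E, G receive the extra seats.

C 4, B 9, G 1, E 6, F 3, D 5, A 6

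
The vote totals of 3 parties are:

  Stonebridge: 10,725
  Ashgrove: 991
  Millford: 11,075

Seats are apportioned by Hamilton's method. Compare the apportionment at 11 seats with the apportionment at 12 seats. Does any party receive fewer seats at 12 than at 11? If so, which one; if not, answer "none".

At 11 seats: Stonebridge 5, Ashgrove 1, Millford 5.
At 12 seats: Stonebridge 6, Ashgrove 0, Millford 6.
Ashgrove drops from 1 to 0.

Ashgrove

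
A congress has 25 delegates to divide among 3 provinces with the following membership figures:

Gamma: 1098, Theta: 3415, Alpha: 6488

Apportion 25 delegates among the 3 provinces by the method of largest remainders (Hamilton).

Total 11001; standard divisor 11001/25 ≈ 440.04.
Standard quotas: Gamma 2.4952, Theta 7.7607, Alpha 14.7441.
Lower quotas: Gamma 2, Theta 7, Alpha 14 (sum 23, leaving 2 seats).
Remainders in descending order: Theta 0.7607, Alpha 0.7441, Gamma 0.4952.
The surplus seats go to Theta, Alpha.

Gamma 2, Theta 8, Alpha 15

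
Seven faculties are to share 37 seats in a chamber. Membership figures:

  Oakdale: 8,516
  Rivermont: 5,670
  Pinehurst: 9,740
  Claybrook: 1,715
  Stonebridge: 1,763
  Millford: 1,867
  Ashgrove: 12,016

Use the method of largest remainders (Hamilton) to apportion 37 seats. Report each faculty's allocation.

Oakdale 8; Rivermont 5; Pinehurst 9; Claybrook 1; Stonebridge 1; Millford 2; Ashgrove 11

Total 41287; standard divisor 41287/37 ≈ 1115.865.
Standard quotas: Oakdale 7.6317, Rivermont 5.0813, Pinehurst 8.7287, Claybrook 1.5369, Stonebridge 1.5799, Millford 1.6731, Ashgrove 10.7683.
Lower quotas: Oakdale 7, Rivermont 5, Pinehurst 8, Claybrook 1, Stonebridge 1, Millford 1, Ashgrove 10 (sum 33, leaving 4 seats).
Remainders in descending order: Ashgrove 0.7683, Pinehurst 0.7287, Millford 0.6731, Oakdale 0.6317, Stonebridge 0.5799, Claybrook 0.5369, Rivermont 0.0813.
The surplus seats go to Ashgrove, Pinehurst, Millford, Oakdale.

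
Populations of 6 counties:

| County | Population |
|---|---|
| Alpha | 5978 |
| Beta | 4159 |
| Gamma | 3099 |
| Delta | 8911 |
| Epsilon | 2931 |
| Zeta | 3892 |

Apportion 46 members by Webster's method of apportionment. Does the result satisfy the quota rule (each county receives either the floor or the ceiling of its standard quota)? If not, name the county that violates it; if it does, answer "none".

Standard quotas: Alpha 9.492, Beta 6.604, Gamma 4.921, Delta 14.149, Epsilon 4.654, Zeta 6.180.
Webster allocation: Alpha 9, Beta 7, Gamma 5, Delta 14, Epsilon 5, Zeta 6.
Every allocation lies between the lower and upper quota.

none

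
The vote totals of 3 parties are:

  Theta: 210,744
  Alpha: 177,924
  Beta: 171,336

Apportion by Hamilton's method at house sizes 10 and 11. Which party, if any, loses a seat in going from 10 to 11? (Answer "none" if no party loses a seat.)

At 10 seats: Theta 4, Alpha 3, Beta 3.
At 11 seats: Theta 4, Alpha 4, Beta 3.
No party's allocation decreased.

none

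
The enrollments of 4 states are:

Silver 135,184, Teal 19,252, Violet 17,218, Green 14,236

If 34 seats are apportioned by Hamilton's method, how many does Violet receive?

3

The standard divisor is 185890/34 ≈ 5467.353.
Standard quotas: Silver 24.7257, Teal 3.5213, Violet 3.1492, Green 2.6038.
Lower quotas: Silver 24, Teal 3, Violet 3, Green 2 (sum 32, leaving 2 seats).
Remainders in descending order: Silver 0.7257, Green 0.6038, Teal 0.5213, Violet 0.1492.
The surplus seats go to Silver, Green.
Violet receives 3.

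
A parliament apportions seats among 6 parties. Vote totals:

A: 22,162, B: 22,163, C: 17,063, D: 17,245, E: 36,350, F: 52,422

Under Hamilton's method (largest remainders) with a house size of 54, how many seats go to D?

6

Total 167405; standard divisor 167405/54 ≈ 3100.093.
Standard quotas: A 7.1488, B 7.1491, C 5.5040, D 5.5627, E 11.7255, F 16.9098.
Lower quotas: A 7, B 7, C 5, D 5, E 11, F 16 (sum 51, leaving 3 seats).
Remainders in descending order: F 0.9098, E 0.7255, D 0.5627, C 0.5040, B 0.1491, A 0.1488.
Largest remainders: F, E, D receive the extra seats.
D receives 6.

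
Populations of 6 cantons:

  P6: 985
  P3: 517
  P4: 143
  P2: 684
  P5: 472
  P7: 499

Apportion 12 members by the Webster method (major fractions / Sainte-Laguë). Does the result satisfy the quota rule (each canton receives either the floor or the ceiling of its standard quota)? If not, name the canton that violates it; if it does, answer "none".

none

Standard quotas: P6 3.582, P3 1.880, P4 0.520, P2 2.487, P5 1.716, P7 1.815.
Webster allocation: P6 3, P3 2, P4 1, P2 2, P5 2, P7 2.
Every allocation lies between the lower and upper quota.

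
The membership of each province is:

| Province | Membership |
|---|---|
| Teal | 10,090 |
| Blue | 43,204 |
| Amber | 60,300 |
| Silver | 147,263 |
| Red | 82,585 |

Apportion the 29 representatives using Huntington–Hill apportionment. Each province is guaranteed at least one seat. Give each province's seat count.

Teal=1; Blue=4; Amber=5; Silver=12; Red=7

With divisor 12131: modified quotas Teal 0.832, Blue 3.561, Amber 4.971, Silver 12.139, Red 6.808.
Geometric-mean thresholds: Teal (min 1), Blue √(3·4)=3.464, Amber √(4·5)=4.472, Silver √(12·13)=12.490, Red √(6·7)=6.481.
Each quota rounded against its threshold gives Teal 1, Blue 4, Amber 5, Silver 12, Red 7 (total 29).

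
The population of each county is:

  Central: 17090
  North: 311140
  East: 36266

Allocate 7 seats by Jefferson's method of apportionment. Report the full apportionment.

Central 0, North 7, East 0

Standard divisor 364496/7 ≈ 52070.857; standard quotas: Central 0.328, North 5.975, East 0.696.
Rounding down gives 0, 5, 0 = 5 seats, so the divisor must be adjusted.
With modified divisor 41700: modified quotas Central 0.410, North 7.461, East 0.870.
Rounding down: Central 0, North 7, East 0 (total 7).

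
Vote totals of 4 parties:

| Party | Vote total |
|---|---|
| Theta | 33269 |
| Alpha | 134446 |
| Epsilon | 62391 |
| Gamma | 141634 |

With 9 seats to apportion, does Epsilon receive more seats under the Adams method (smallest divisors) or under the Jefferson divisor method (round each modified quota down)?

Adams: Theta 1, Alpha 3, Epsilon 2, Gamma 3.
Jefferson: Theta 0, Alpha 4, Epsilon 1, Gamma 4.
Epsilon gets 2 under Adams and 1 under Jefferson.

Adams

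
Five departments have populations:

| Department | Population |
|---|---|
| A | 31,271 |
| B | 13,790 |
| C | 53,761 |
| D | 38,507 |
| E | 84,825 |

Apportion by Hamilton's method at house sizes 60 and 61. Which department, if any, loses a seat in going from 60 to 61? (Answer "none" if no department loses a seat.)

none

At 60 seats: A 8, B 4, C 15, D 10, E 23.
At 61 seats: A 9, B 4, C 15, D 10, E 23.
No department's allocation decreased.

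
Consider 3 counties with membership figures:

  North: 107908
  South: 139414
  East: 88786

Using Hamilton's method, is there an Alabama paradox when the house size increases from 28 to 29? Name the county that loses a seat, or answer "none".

none

At 28 seats: North 9, South 12, East 7.
At 29 seats: North 9, South 12, East 8.
No county's allocation decreased.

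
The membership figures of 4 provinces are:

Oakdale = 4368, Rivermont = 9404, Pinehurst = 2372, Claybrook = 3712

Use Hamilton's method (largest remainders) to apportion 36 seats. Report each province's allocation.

Standard divisor: 19856 ÷ 36 ≈ 551.556.
Standard quotas: Oakdale 7.9194, Rivermont 17.0500, Pinehurst 4.3006, Claybrook 6.7301.
Lower quotas: Oakdale 7, Rivermont 17, Pinehurst 4, Claybrook 6 (sum 34, leaving 2 seats).
Remainders in descending order: Oakdale 0.9194, Claybrook 0.7301, Pinehurst 0.3006, Rivermont 0.0500.
Largest remainders: Oakdale, Claybrook receive the extra seats.

Oakdale 8, Rivermont 17, Pinehurst 4, Claybrook 7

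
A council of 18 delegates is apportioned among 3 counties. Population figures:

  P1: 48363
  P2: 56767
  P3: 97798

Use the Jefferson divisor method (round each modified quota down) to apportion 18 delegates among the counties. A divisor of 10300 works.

With modified divisor 10300: modified quotas P1 4.695, P2 5.511, P3 9.495.
Rounding down: P1 4, P2 5, P3 9 (total 18).

P1: 4, P2: 5, P3: 9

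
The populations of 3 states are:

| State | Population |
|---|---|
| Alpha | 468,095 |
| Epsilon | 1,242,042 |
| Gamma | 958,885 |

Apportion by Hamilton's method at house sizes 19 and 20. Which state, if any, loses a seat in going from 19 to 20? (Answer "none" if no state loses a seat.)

At 19 seats: Alpha 3, Epsilon 9, Gamma 7.
At 20 seats: Alpha 4, Epsilon 9, Gamma 7.
No state's allocation decreased.

none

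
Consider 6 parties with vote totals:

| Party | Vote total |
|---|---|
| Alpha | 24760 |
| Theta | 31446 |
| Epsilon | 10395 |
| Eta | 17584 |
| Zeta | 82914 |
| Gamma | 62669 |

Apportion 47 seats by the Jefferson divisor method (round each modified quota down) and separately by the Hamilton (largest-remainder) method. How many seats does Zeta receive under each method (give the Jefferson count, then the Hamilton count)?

Jefferson: Alpha 5, Theta 6, Epsilon 2, Eta 3, Zeta 18, Gamma 13.
Hamilton: Alpha 5, Theta 6, Epsilon 2, Eta 4, Zeta 17, Gamma 13.
Zeta gets 18 under Jefferson and 17 under Hamilton.

18 and 17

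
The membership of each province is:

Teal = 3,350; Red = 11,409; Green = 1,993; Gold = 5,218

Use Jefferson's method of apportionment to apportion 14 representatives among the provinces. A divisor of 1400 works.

Teal=2; Red=8; Green=1; Gold=3

With modified divisor 1400: modified quotas Teal 2.393, Red 8.149, Green 1.424, Gold 3.727.
Rounding down: Teal 2, Red 8, Green 1, Gold 3 (total 14).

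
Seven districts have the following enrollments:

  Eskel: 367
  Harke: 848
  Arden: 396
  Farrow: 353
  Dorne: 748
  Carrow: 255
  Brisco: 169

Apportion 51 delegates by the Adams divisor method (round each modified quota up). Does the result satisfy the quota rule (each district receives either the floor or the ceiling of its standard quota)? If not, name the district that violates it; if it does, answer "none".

none

Standard quotas: Eskel 5.968, Harke 13.791, Arden 6.440, Farrow 5.741, Dorne 12.165, Carrow 4.147, Brisco 2.748.
Adams allocation: Eskel 6, Harke 13, Arden 7, Farrow 6, Dorne 12, Carrow 4, Brisco 3.
Every allocation lies between the lower and upper quota.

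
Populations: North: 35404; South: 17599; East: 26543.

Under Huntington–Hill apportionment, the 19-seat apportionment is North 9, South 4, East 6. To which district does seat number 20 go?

East

Priority for the next seat is population ÷ (√(s·(s+1))).
Priorities: North 3731.909, South 3935.256, East 4095.674.
Highest priority: East.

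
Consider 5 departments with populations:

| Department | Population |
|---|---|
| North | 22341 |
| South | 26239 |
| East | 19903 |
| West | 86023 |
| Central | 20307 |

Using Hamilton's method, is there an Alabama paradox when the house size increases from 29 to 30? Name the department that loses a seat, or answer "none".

Central

At 29 seats: North 4, South 4, East 3, West 14, Central 4.
At 30 seats: North 4, South 5, East 3, West 15, Central 3.
Central drops from 4 to 3.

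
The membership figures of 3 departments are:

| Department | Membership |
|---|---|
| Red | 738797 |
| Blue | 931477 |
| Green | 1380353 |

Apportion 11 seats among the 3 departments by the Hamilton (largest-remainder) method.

Red: 3, Blue: 3, Green: 5

Standard divisor: 3050627 ÷ 11 ≈ 277329.727.
Standard quotas: Red 2.6640, Blue 3.3587, Green 4.9773.
Lower quotas: Red 2, Blue 3, Green 4 (sum 9, leaving 2 seats).
Remainders in descending order: Green 0.9773, Red 0.6640, Blue 0.3587.
The surplus seats go to Green, Red.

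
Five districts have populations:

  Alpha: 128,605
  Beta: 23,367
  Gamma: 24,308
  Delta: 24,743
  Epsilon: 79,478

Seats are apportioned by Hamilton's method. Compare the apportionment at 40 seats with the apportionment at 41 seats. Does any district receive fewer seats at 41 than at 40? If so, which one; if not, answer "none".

At 40 seats: Alpha 18, Beta 3, Gamma 4, Delta 4, Epsilon 11.
At 41 seats: Alpha 19, Beta 3, Gamma 3, Delta 4, Epsilon 12.
Gamma drops from 4 to 3.

Gamma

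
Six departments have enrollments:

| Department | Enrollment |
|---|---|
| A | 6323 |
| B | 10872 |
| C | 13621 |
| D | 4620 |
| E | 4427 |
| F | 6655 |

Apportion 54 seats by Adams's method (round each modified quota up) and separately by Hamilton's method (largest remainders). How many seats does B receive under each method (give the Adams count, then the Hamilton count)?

12 and 13

Adams: A 7, B 12, C 16, D 6, E 5, F 8.
Hamilton: A 7, B 13, C 16, D 5, E 5, F 8.
B gets 12 under Adams and 13 under Hamilton.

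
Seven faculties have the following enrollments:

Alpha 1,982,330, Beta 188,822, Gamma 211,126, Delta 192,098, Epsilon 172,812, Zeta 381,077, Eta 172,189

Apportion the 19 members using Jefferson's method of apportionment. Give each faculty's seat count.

Standard divisor 3300454/19 ≈ 173708.105; standard quotas: Alpha 11.412, Beta 1.087, Gamma 1.215, Delta 1.106, Epsilon 0.995, Zeta 2.194, Eta 0.991.
Rounding down gives 11, 1, 1, 1, 0, 2, 0 = 16 seats, so the divisor must be adjusted.
With modified divisor 158800: modified quotas Alpha 12.483, Beta 1.189, Gamma 1.330, Delta 1.210, Epsilon 1.088, Zeta 2.400, Eta 1.084.
Rounding down: Alpha 12, Beta 1, Gamma 1, Delta 1, Epsilon 1, Zeta 2, Eta 1 (total 19).

Alpha=12; Beta=1; Gamma=1; Delta=1; Epsilon=1; Zeta=2; Eta=1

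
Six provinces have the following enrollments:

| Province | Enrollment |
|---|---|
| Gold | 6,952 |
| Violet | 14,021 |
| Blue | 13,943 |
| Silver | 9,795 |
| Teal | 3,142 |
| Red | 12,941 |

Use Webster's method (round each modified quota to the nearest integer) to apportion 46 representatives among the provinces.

Standard divisor 60794/46 ≈ 1321.609; standard quotas: Gold 5.260, Violet 10.609, Blue 10.550, Silver 7.411, Teal 2.377, Red 9.792.
Rounding to the nearest integer gives Gold 5, Violet 11, Blue 11, Silver 7, Teal 2, Red 10 — total 46, matching the house size, so no adjustment is needed.

Gold 5; Violet 11; Blue 11; Silver 7; Teal 2; Red 10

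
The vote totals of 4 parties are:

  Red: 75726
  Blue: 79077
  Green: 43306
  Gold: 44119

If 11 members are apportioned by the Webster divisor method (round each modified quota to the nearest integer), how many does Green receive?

2

Standard divisor 242228/11 ≈ 22020.727; standard quotas: Red 3.439, Blue 3.591, Green 1.967, Gold 2.004.
Rounding to the nearest integer gives Red 3, Blue 4, Green 2, Gold 2 — total 11, matching the house size, so no adjustment is needed.
Green receives 2.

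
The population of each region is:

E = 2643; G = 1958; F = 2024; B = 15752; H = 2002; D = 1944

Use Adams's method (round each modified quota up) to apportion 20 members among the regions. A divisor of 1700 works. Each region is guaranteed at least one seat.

With modified divisor 1700: modified quotas E 1.555, G 1.152, F 1.191, B 9.266, H 1.178, D 1.144.
Rounding up: E 2, G 2, F 2, B 10, H 2, D 2 (total 20).

E 2, G 2, F 2, B 10, H 2, D 2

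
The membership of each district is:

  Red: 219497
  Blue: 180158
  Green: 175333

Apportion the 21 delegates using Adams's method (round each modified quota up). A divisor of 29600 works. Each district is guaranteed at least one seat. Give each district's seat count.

With modified divisor 29600: modified quotas Red 7.415, Blue 6.086, Green 5.923.
Rounding up: Red 8, Blue 7, Green 6 (total 21).

Red 8, Blue 7, Green 6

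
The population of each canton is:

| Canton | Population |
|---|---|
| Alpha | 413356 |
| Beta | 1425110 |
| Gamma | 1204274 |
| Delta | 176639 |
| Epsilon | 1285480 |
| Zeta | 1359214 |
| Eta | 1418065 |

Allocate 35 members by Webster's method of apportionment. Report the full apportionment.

Standard divisor 7282138/35 ≈ 208061.086; standard quotas: Alpha 1.987, Beta 6.849, Gamma 5.788, Delta 0.849, Epsilon 6.178, Zeta 6.533, Eta 6.816.
Rounding to the nearest integer gives 2, 7, 6, 1, 6, 7, 7 = 36 seats, so the divisor must be adjusted.
With modified divisor 213600: modified quotas Alpha 1.935, Beta 6.672, Gamma 5.638, Delta 0.827, Epsilon 6.018, Zeta 6.363, Eta 6.639.
Rounding to the nearest integer: Alpha 2, Beta 7, Gamma 6, Delta 1, Epsilon 6, Zeta 6, Eta 7 (total 35).

Alpha: 2, Beta: 7, Gamma: 6, Delta: 1, Epsilon: 6, Zeta: 6, Eta: 7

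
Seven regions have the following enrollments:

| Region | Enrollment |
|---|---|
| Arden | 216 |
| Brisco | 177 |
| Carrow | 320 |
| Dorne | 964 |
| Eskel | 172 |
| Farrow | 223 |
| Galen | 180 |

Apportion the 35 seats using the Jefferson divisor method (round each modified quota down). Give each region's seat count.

Standard divisor 2252/35 ≈ 64.343; standard quotas: Arden 3.357, Brisco 2.751, Carrow 4.973, Dorne 14.982, Eskel 2.673, Farrow 3.466, Galen 2.798.
Rounding down gives 3, 2, 4, 14, 2, 3, 2 = 30 seats, so the divisor must be adjusted.
With modified divisor 58: modified quotas Arden 3.724, Brisco 3.052, Carrow 5.517, Dorne 16.621, Eskel 2.966, Farrow 3.845, Galen 3.103.
Rounding down: Arden 3, Brisco 3, Carrow 5, Dorne 16, Eskel 2, Farrow 3, Galen 3 (total 35).

Arden: 3, Brisco: 3, Carrow: 5, Dorne: 16, Eskel: 2, Farrow: 3, Galen: 3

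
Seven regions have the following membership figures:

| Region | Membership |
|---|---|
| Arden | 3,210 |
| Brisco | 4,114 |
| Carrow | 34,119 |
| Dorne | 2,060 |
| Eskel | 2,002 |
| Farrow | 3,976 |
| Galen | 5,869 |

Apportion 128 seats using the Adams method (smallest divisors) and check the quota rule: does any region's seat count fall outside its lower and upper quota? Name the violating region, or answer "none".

Carrow

Standard quotas: Arden 7.423, Brisco 9.514, Carrow 78.902, Dorne 4.764, Eskel 4.630, Farrow 9.195, Galen 13.572.
Adams allocation: Arden 8, Brisco 10, Carrow 77, Dorne 5, Eskel 5, Farrow 9, Galen 14.
Carrow has quota 78.902 (lower 78, upper 79) but receives 77 — outside the quota interval.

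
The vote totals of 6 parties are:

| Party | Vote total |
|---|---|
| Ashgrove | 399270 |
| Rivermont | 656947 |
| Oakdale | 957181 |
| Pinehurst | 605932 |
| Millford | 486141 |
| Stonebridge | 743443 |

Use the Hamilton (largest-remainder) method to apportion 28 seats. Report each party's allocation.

Total 3848914; standard divisor 3848914/28 ≈ 137461.214.
Standard quotas: Ashgrove 2.9046, Rivermont 4.7791, Oakdale 6.9633, Pinehurst 4.4080, Millford 3.5366, Stonebridge 5.4084.
Lower quotas: Ashgrove 2, Rivermont 4, Oakdale 6, Pinehurst 4, Millford 3, Stonebridge 5 (sum 24, leaving 4 seats).
Remainders in descending order: Oakdale 0.9633, Ashgrove 0.9046, Rivermont 0.7791, Millford 0.5366, Stonebridge 0.4084, Pinehurst 0.4080.
The surplus seats go to Oakdale, Ashgrove, Rivermont, Millford.

Ashgrove 3, Rivermont 5, Oakdale 7, Pinehurst 4, Millford 4, Stonebridge 5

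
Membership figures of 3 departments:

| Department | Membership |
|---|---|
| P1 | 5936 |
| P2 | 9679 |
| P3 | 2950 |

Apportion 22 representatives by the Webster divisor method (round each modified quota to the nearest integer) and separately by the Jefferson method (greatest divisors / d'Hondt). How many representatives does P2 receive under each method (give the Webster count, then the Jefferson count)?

11 and 12

Webster: P1 7, P2 11, P3 4.
Jefferson: P1 7, P2 12, P3 3.
P2 gets 11 under Webster and 12 under Jefferson.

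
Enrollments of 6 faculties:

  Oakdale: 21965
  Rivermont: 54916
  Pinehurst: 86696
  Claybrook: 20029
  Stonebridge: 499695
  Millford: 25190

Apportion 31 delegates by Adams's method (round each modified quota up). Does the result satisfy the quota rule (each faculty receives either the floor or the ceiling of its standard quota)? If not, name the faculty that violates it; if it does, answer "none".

Stonebridge

Standard quotas: Oakdale 0.961, Rivermont 2.403, Pinehurst 3.793, Claybrook 0.876, Stonebridge 21.864, Millford 1.102.
Adams allocation: Oakdale 1, Rivermont 3, Pinehurst 4, Claybrook 1, Stonebridge 20, Millford 2.
Stonebridge has quota 21.864 (lower 21, upper 22) but receives 20 — outside the quota interval.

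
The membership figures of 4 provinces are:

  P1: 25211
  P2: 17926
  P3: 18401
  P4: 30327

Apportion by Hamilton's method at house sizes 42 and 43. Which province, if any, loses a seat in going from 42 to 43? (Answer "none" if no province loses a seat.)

At 42 seats: P1 12, P2 8, P3 8, P4 14.
At 43 seats: P1 12, P2 8, P3 9, P4 14.
No province's allocation decreased.

none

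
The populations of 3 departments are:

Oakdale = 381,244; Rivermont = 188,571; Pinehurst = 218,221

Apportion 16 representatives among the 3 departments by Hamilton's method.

Oakdale 8, Rivermont 4, Pinehurst 4

Total 788036; standard divisor 788036/16 ≈ 49252.25.
Standard quotas: Oakdale 7.7406, Rivermont 3.8287, Pinehurst 4.4307.
Lower quotas: Oakdale 7, Rivermont 3, Pinehurst 4 (sum 14, leaving 2 seats).
Remainders in descending order: Rivermont 0.8287, Oakdale 0.7406, Pinehurst 0.4307.
Largest remainders: Rivermont, Oakdale receive the extra seats.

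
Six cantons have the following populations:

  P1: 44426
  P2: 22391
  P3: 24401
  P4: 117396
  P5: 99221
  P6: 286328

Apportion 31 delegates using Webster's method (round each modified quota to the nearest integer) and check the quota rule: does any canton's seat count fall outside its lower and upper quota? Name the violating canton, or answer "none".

P6

Standard quotas: P1 2.318, P2 1.168, P3 1.273, P4 6.125, P5 5.177, P6 14.939.
Webster allocation: P1 2, P2 1, P3 1, P4 6, P5 5, P6 16.
P6 has quota 14.939 (lower 14, upper 15) but receives 16 — outside the quota interval.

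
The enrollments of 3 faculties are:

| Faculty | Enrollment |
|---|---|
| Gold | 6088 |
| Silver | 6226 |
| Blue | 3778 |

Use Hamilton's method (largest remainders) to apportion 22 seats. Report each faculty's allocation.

Standard divisor: 16092 ÷ 22 ≈ 731.455.
Standard quotas: Gold 8.3231, Silver 8.5118, Blue 5.1651.
Lower quotas: Gold 8, Silver 8, Blue 5 (sum 21, leaving 1 seat).
Remainders in descending order: Silver 0.5118, Gold 0.3231, Blue 0.1651.
Largest remainder: Silver receives the extra seat.

Gold=8; Silver=9; Blue=5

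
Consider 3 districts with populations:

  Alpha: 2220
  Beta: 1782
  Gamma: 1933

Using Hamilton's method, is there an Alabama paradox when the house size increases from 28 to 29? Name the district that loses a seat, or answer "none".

none

At 28 seats: Alpha 11, Beta 8, Gamma 9.
At 29 seats: Alpha 11, Beta 9, Gamma 9.
No district's allocation decreased.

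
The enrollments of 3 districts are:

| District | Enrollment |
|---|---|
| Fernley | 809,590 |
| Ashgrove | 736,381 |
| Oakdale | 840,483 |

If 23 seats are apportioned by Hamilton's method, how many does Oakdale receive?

8

Total 2386454; standard divisor 2386454/23 ≈ 103758.87.
Standard quotas: Fernley 7.8026, Ashgrove 7.0970, Oakdale 8.1003.
Lower quotas: Fernley 7, Ashgrove 7, Oakdale 8 (sum 22, leaving 1 seat).
Remainders in descending order: Fernley 0.8026, Oakdale 0.1003, Ashgrove 0.0970.
The surplus seat goes to Fernley.
Oakdale receives 8.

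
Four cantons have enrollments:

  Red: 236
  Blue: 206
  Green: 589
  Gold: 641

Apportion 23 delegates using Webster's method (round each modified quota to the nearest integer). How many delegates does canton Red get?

Standard divisor 1672/23 ≈ 72.696; standard quotas: Red 3.246, Blue 2.834, Green 8.102, Gold 8.818.
Rounding to the nearest integer gives Red 3, Blue 3, Green 8, Gold 9 — total 23, matching the house size, so no adjustment is needed.
Red receives 3.

3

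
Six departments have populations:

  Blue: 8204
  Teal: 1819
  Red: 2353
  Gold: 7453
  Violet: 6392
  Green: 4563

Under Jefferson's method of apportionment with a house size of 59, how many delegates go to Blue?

Standard divisor 30784/59 ≈ 521.763; standard quotas: Blue 15.724, Teal 3.486, Red 4.510, Gold 14.284, Violet 12.251, Green 8.745.
Rounding down gives 15, 3, 4, 14, 12, 8 = 56 seats, so the divisor must be adjusted.
With modified divisor 494: modified quotas Blue 16.607, Teal 3.682, Red 4.763, Gold 15.087, Violet 12.939, Green 9.237.
Rounding down: Blue 16, Teal 3, Red 4, Gold 15, Violet 12, Green 9 (total 59).
Blue receives 16.

16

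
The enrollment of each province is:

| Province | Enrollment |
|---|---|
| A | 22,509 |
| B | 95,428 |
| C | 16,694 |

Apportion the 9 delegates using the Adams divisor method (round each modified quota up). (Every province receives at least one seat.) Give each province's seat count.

Standard divisor 134631/9 ≈ 14959; standard quotas: A 1.505, B 6.379, C 1.116.
Rounding up gives 2, 7, 2 = 11 seats, so the divisor must be adjusted.
With modified divisor 17900: modified quotas A 1.257, B 5.331, C 0.933.
Rounding up: A 2, B 6, C 1 (total 9).

A=2; B=6; C=1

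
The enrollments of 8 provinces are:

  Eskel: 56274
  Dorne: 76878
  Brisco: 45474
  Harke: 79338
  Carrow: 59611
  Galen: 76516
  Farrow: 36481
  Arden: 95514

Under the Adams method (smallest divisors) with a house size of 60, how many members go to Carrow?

7

Standard divisor 526086/60 ≈ 8768.1; standard quotas: Eskel 6.418, Dorne 8.768, Brisco 5.186, Harke 9.048, Carrow 6.799, Galen 8.727, Farrow 4.161, Arden 10.893.
Rounding up gives 7, 9, 6, 10, 7, 9, 5, 11 = 64 seats, so the divisor must be adjusted.
With modified divisor 9500: modified quotas Eskel 5.924, Dorne 8.092, Brisco 4.787, Harke 8.351, Carrow 6.275, Galen 8.054, Farrow 3.840, Arden 10.054.
Rounding up: Eskel 6, Dorne 9, Brisco 5, Harke 9, Carrow 7, Galen 9, Farrow 4, Arden 11 (total 60).
Carrow receives 7.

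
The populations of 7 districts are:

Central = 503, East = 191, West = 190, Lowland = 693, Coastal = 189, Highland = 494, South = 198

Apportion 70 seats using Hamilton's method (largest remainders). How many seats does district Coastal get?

Standard divisor: 2458 ÷ 70 ≈ 35.114.
Standard quotas: Central 14.325, East 5.439, West 5.411, Lowland 19.736, Coastal 5.382, Highland 14.068, South 5.639.
Lower quotas: Central 14, East 5, West 5, Lowland 19, Coastal 5, Highland 14, South 5 (sum 67, leaving 3 seats).
Remainders in descending order: Lowland 0.736, South 0.639, East 0.439, West 0.411, Coastal 0.382, Central 0.325, Highland 0.068.
Largest remainders: Lowland, South, East receive the extra seats.
Coastal receives 5.

5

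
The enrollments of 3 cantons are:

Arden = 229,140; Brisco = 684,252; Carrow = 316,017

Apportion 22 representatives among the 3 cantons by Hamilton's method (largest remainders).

Arden 4, Brisco 12, Carrow 6

Total 1229409; standard divisor 1229409/22 ≈ 55882.227.
Standard quotas: Arden 4.1004, Brisco 12.2445, Carrow 5.6551.
Lower quotas: Arden 4, Brisco 12, Carrow 5 (sum 21, leaving 1 seat).
Remainders in descending order: Carrow 0.6551, Brisco 0.2445, Arden 0.1004.
Largest remainder: Carrow receives the extra seat.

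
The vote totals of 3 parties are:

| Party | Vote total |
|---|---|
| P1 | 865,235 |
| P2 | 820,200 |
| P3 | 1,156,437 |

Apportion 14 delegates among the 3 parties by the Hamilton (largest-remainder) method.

P1: 4, P2: 4, P3: 6

Standard divisor: 2841872 ÷ 14 ≈ 202990.857.
Standard quotas: P1 4.2624, P2 4.0406, P3 5.6970.
Lower quotas: P1 4, P2 4, P3 5 (sum 13, leaving 1 seat).
Remainders in descending order: P3 0.6970, P1 0.2624, P2 0.0406.
The surplus seat goes to P3.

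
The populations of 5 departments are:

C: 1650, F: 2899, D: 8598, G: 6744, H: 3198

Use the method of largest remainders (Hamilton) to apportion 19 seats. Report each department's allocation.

C: 1; F: 2; D: 7; G: 6; H: 3

Total 23089; standard divisor 23089/19 ≈ 1215.211.
Standard quotas: C 1.3578, F 2.3856, D 7.0753, G 5.5497, H 2.6316.
Lower quotas: C 1, F 2, D 7, G 5, H 2 (sum 17, leaving 2 seats).
Remainders in descending order: H 0.6316, G 0.5497, F 0.3856, C 0.3578, D 0.0753.
Largest remainders: H, G receive the extra seats.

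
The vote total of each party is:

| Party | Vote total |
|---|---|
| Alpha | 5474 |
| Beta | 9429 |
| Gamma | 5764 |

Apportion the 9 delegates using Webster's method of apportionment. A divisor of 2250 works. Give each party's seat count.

With modified divisor 2250: modified quotas Alpha 2.433, Beta 4.191, Gamma 2.562.
Rounding to the nearest integer: Alpha 2, Beta 4, Gamma 3 (total 9).

Alpha=2, Beta=4, Gamma=3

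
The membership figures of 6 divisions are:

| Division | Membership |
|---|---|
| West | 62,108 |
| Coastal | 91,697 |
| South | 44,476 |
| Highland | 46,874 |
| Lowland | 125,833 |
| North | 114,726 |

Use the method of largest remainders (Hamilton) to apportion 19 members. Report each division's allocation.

West 2, Coastal 4, South 2, Highland 2, Lowland 5, North 4

The standard divisor is 485714/19 ≈ 25563.895.
Standard quotas: West 2.4295, Coastal 3.5870, South 1.7398, Highland 1.8336, Lowland 4.9223, North 4.4878.
Lower quotas: West 2, Coastal 3, South 1, Highland 1, Lowland 4, North 4 (sum 15, leaving 4 seats).
Remainders in descending order: Lowland 0.9223, Highland 0.8336, South 0.7398, Coastal 0.5870, North 0.4878, West 0.4295.
Largest remainders: Lowland, Highland, South, Coastal receive the extra seats.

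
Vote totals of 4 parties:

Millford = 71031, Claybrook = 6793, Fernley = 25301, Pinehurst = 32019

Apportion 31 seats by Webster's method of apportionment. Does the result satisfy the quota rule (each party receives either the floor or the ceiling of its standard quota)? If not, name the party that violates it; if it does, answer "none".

none

Standard quotas: Millford 16.293, Claybrook 1.558, Fernley 5.804, Pinehurst 7.345.
Webster allocation: Millford 16, Claybrook 2, Fernley 6, Pinehurst 7.
Every allocation lies between the lower and upper quota.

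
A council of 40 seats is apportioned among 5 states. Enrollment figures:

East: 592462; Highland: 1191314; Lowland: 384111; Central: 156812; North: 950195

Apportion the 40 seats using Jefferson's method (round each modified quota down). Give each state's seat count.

East 7; Highland 15; Lowland 4; Central 2; North 12

Standard divisor 3274894/40 ≈ 81872.35; standard quotas: East 7.236, Highland 14.551, Lowland 4.692, Central 1.915, North 11.606.
Rounding down gives 7, 14, 4, 1, 11 = 37 seats, so the divisor must be adjusted.
With modified divisor 77600: modified quotas East 7.635, Highland 15.352, Lowland 4.950, Central 2.021, North 12.245.
Rounding down: East 7, Highland 15, Lowland 4, Central 2, North 12 (total 40).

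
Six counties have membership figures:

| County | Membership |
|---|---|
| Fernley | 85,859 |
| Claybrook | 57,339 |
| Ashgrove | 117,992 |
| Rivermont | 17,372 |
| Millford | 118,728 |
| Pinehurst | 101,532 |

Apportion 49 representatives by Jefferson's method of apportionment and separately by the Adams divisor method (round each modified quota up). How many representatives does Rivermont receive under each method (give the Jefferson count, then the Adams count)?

Jefferson: Fernley 8, Claybrook 6, Ashgrove 12, Rivermont 1, Millford 12, Pinehurst 10.
Adams: Fernley 8, Claybrook 6, Ashgrove 11, Rivermont 2, Millford 12, Pinehurst 10.
Rivermont gets 1 under Jefferson and 2 under Adams.

1 and 2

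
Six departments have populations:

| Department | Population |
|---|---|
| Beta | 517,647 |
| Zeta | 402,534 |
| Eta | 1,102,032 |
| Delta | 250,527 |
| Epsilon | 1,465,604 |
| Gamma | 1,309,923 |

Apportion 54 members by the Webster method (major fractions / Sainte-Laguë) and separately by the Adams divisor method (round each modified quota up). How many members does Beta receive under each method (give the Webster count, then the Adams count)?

5 and 6

Webster: Beta 5, Zeta 4, Eta 12, Delta 3, Epsilon 16, Gamma 14.
Adams: Beta 6, Zeta 5, Eta 11, Delta 3, Epsilon 15, Gamma 14.
Beta gets 5 under Webster and 6 under Adams.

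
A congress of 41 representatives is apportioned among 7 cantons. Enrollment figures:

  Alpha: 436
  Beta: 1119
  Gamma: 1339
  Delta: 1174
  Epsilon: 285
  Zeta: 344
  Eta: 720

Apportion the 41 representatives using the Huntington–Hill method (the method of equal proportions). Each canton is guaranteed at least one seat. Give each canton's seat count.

With divisor 131.7: modified quotas Alpha 3.311, Beta 8.497, Gamma 10.167, Delta 8.914, Epsilon 2.164, Zeta 2.612, Eta 5.467.
Geometric-mean thresholds: Alpha √(3·4)=3.464, Beta √(8·9)=8.485, Gamma √(10·11)=10.488, Delta √(8·9)=8.485, Epsilon √(2·3)=2.449, Zeta √(2·3)=2.449, Eta √(5·6)=5.477.
Each quota rounded against its threshold gives Alpha 3, Beta 9, Gamma 10, Delta 9, Epsilon 2, Zeta 3, Eta 5 (total 41).

Alpha 3; Beta 9; Gamma 10; Delta 9; Epsilon 2; Zeta 3; Eta 5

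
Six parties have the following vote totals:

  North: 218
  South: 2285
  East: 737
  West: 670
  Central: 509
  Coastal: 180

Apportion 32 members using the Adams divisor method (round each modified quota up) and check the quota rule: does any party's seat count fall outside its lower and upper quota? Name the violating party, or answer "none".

South

Standard quotas: North 1.517, South 15.899, East 5.128, West 4.662, Central 3.542, Coastal 1.252.
Adams allocation: North 2, South 14, East 5, West 5, Central 4, Coastal 2.
South has quota 15.899 (lower 15, upper 16) but receives 14 — outside the quota interval.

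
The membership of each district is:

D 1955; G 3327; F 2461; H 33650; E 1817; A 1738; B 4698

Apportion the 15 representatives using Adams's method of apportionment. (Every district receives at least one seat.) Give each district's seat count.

Standard divisor 49646/15 ≈ 3309.733; standard quotas: D 0.591, G 1.005, F 0.744, H 10.167, E 0.549, A 0.525, B 1.419.
Rounding up gives 1, 2, 1, 11, 1, 1, 2 = 19 seats, so the divisor must be adjusted.
With modified divisor 4500: modified quotas D 0.434, G 0.739, F 0.547, H 7.478, E 0.404, A 0.386, B 1.044.
Rounding up: D 1, G 1, F 1, H 8, E 1, A 1, B 2 (total 15).

D 1, G 1, F 1, H 8, E 1, A 1, B 2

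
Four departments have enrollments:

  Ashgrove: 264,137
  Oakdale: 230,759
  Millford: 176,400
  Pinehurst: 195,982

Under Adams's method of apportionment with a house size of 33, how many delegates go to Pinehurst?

Standard divisor 867278/33 ≈ 26281.152; standard quotas: Ashgrove 10.050, Oakdale 8.780, Millford 6.712, Pinehurst 7.457.
Rounding up gives 11, 9, 7, 8 = 35 seats, so the divisor must be adjusted.
With modified divisor 28400: modified quotas Ashgrove 9.301, Oakdale 8.125, Millford 6.211, Pinehurst 6.901.
Rounding up: Ashgrove 10, Oakdale 9, Millford 7, Pinehurst 7 (total 33).
Pinehurst receives 7.

7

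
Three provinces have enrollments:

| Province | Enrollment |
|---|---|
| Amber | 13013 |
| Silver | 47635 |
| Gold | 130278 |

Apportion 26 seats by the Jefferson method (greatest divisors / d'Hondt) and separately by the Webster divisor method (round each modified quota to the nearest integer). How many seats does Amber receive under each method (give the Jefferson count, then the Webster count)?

Jefferson: Amber 1, Silver 6, Gold 19.
Webster: Amber 2, Silver 6, Gold 18.
Amber gets 1 under Jefferson and 2 under Webster.

1 and 2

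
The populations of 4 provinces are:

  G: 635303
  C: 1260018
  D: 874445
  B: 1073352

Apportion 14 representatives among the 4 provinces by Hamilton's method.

Total 3843118; standard divisor 3843118/14 ≈ 274508.429.
Standard quotas: G 2.3143, C 4.5901, D 3.1855, B 3.9101.
Lower quotas: G 2, C 4, D 3, B 3 (sum 12, leaving 2 seats).
Remainders in descending order: B 0.9101, C 0.5901, G 0.3143, D 0.1855.
Largest remainders: B, C receive the extra seats.

G: 2, C: 5, D: 3, B: 4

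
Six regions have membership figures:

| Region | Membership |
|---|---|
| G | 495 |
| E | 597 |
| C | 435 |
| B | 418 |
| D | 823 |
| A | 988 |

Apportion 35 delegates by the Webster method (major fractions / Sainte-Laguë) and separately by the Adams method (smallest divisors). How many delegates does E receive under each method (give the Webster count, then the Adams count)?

Webster: G 5, E 5, C 4, B 4, D 8, A 9.
Adams: G 5, E 6, C 4, B 4, D 7, A 9.
E gets 5 under Webster and 6 under Adams.

5 and 6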